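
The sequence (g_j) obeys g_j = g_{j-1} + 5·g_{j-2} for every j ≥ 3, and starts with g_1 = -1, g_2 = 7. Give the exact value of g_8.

1627

g_3 = 2;  g_4 = 37;  g_5 = 47;  g_6 = 232;  g_7 = 467;  g_8 = 1627.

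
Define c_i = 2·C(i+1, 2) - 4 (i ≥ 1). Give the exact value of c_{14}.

C(15, 2) = 105, so c_{14} = 206.

206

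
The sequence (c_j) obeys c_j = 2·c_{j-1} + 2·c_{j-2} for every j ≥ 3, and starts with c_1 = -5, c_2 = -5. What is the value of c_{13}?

-432320

Step forward from the initial values:
c_3 = -20  c_4 = -50  c_5 = -140  …  c_{10} = -21200  c_{11} = -57920  c_{12} = -158240  c_{13} = -432320.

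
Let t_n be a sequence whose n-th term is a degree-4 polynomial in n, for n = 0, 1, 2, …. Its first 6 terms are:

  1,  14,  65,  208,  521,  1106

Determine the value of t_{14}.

1st diffs: 13, 51, 143, 313, 585.
2nd diffs: 38, 92, 170, 272.
3rd diffs: 54, 78, 102.
4th diffs: 24, 24 (constant).
Newton forward-difference form: t_n = 1 + 13·C(n,1) + 38·C(n,2) + 54·C(n,3) + 24·C(n,4).
At n = 14: n = 14, so t_{14} = 1 + 182 + 3458 + 19656 + 24024 = 47321.

47321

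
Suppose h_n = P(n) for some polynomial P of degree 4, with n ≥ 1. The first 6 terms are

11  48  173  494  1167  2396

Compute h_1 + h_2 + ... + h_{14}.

239757

1st diffs: 37, 125, 321, 673, 1229.
2nd diffs: 88, 196, 352, 556.
3rd diffs: 108, 156, 204.
4th diffs: 48, 48 (constant).
Newton forward-difference form: h_n = 11 + 37·C(n-1,1) + 88·C(n-1,2) + 108·C(n-1,3) + 48·C(n-1,4).
Continuing: …, 4433, 7578, 12179, 18632, …, h_{14} = 72564.
Summing n = 1..14 (14 terms) gives 239757.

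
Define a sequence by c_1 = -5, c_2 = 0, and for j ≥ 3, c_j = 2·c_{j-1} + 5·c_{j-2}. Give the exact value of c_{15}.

-49963525

Step forward from the initial values:
c_3 = -25;  c_4 = -50;  c_5 = -225;  …;  c_{12} = -1217050;  c_{13} = -4199225;  c_{14} = -14483700;  c_{15} = -49963525.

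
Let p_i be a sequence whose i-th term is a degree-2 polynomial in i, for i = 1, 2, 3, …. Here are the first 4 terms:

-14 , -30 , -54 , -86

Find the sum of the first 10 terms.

-1820

1st diffs: -16, -24, -32.
2nd diffs: -8, -8 (constant).
Newton forward-difference form: p_i = -14 + (-16)·C(i-1,1) + (-8)·C(i-1,2).
Continuing: …, -126, -174, -230, -294, …, p_{10} = -446.
Summing i = 1..10 (10 terms) gives -1820.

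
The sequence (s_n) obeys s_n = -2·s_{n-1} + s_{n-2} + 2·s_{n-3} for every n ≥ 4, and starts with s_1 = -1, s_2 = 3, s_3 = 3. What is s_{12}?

-2725

Step forward from the initial values:
s_4 = -5;  s_5 = 19;  s_6 = -37;  s_7 = 83;  s_8 = -165;  s_9 = 339;  s_{10} = -677;  s_{11} = 1363;  s_{12} = -2725.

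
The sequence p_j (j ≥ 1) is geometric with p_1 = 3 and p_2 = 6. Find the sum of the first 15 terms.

Common ratio r = 2.
p_j = 3·2^(j-1).
S = 3·(2^15 - 1)/(2 - 1) = 3·(32768 - 1)/(1) = 98301.

98301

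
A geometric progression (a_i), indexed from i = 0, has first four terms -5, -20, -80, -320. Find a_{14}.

-1342177280

Common ratio r = 4.
a_i = (-5)·4^(i-0).
a_{14} = (-5)·4^14 = -1342177280.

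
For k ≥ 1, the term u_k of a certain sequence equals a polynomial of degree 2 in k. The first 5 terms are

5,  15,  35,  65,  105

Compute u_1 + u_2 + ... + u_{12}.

1st diffs: 10, 20, 30, 40.
2nd diffs: 10, 10, 10 (constant).
Newton forward-difference form: u_k = 5 + 10·C(k-1,1) + 10·C(k-1,2).
Continuing: …, 155, 215, 285, 365, …, u_{12} = 665.
Summing k = 1..12 (12 terms) gives 2920.

2920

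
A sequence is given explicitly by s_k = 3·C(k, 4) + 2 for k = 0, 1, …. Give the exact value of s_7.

C(7, 4) = 35, so s_7 = 107.

107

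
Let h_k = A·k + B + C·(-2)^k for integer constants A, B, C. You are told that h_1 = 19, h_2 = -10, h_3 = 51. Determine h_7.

Plug in k = 1, 2, 3: A + B - 2C = 19; 2A + B + 4C = -10; 3A + B - 8C = 51.
Subtracting the first from the second: A + 6C = -29.
Subtracting the second from the third: A - 12C = 61.
Solving: C = -5, A = 1, then B = 8.
So h_k = 1·k + 8 + (-5)·(-2)^k; at k=7 this is 655.

655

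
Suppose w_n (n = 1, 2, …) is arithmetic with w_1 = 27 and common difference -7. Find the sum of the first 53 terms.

w_n = 27 + (n - 1)·(-7).
w_{53} = -337; S = 53·(27 + (-337))/2 = -8215.

-8215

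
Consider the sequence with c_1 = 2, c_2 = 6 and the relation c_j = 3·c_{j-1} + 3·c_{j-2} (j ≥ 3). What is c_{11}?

Step forward from the initial values:
c_3 = 24;  c_4 = 90;  c_5 = 342;  c_6 = 1296;  c_7 = 4914;  c_8 = 18630;  c_9 = 70632;  c_{10} = 267786;  c_{11} = 1015254.

1015254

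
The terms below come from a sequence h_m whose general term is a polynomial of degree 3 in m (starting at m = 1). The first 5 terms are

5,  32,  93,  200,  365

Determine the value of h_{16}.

9440

1st diffs: 27, 61, 107, 165.
2nd diffs: 34, 46, 58.
3rd diffs: 12, 12 (constant).
So h_m = 2m^3 + 5m^2 - 2m.
Evaluating at m = 16 gives h_{16} = 9440.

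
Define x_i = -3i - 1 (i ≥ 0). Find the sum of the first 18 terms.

-477

Over i = 0..17: Σi = 153.
Total = (-3)·153 + (-1)·18 = -477.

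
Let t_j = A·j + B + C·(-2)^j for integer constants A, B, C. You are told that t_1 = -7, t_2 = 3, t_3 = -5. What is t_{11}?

-2013

The three given values yield: A + B - 2C = -7; 2A + B + 4C = 3; 3A + B - 8C = -5.
Subtracting the first from the second: A + 6C = 10.
Subtracting the second from the third: A - 12C = -8.
Solving: C = 1, A = 4, then B = -9.
Hence t_{11} = 4·11 + (-9) + 1·(-2048) = -2013.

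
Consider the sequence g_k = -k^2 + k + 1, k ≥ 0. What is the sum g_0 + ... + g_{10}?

-319

Over k = 0..10: Σk = 55, Σk² = 385.
Total = (-1)·385 + (1)·55 + (1)·11 = -319.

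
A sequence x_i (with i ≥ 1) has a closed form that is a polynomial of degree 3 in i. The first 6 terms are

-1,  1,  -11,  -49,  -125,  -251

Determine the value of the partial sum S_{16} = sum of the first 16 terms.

1st diffs: 2, -12, -38, -76, -126.
2nd diffs: -14, -26, -38, -50.
3rd diffs: -12, -12, -12 (constant).
Newton forward-difference form: x_i = -1 + 2·C(i-1,1) + (-14)·C(i-1,2) + (-12)·C(i-1,3).
Continuing: …, -439, -701, -1049, -1495, …, x_{16} = -6901.
Summing i = 1..16 (16 terms) gives -29456.

-29456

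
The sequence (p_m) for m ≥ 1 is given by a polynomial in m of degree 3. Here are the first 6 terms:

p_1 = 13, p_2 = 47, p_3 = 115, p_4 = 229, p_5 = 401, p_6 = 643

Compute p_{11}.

3323

1st diffs: 34, 68, 114, 172, 242.
2nd diffs: 34, 46, 58, 70.
3rd diffs: 12, 12, 12 (constant).
Newton forward-difference form: p_m = 13 + 34·C(m-1,1) + 34·C(m-1,2) + 12·C(m-1,3).
At m = 11: m-1 = 10, so p_{11} = 13 + 340 + 1530 + 1440 = 3323.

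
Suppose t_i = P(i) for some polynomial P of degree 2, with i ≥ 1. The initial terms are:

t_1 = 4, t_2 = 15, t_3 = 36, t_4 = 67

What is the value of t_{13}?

796

1st diffs: 11, 21, 31.
2nd diffs: 10, 10 (constant).
Newton forward-difference form: t_i = 4 + 11·C(i-1,1) + 10·C(i-1,2).
At i = 13: i-1 = 12, so t_{13} = 4 + 132 + 660 = 796.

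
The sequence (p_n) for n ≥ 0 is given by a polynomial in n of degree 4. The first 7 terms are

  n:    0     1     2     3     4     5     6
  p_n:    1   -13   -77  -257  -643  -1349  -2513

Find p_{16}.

-86863

1st diffs: -14, -64, -180, -386, -706, -1164.
2nd diffs: -50, -116, -206, -320, -458.
3rd diffs: -66, -90, -114, -138.
4th diffs: -24, -24, -24 (constant).
Newton forward-difference form: p_n = 1 + (-14)·C(n,1) + (-50)·C(n,2) + (-66)·C(n,3) + (-24)·C(n,4).
At n = 16: n = 16, so p_{16} = 1 - 224 - 6000 - 36960 - 43680 = -86863.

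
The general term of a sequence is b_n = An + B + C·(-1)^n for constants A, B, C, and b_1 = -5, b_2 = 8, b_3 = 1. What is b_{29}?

At n = 1, 2, 3: A + B - C = -5; 2A + B + C = 8; 3A + B - C = 1.
Subtracting the first from the second: A + 2C = 13.
Subtracting the second from the third: A - 2C = -7.
Solving: C = 5, A = 3, then B = -3.
Hence b_{29} = 3·29 + (-3) + 5·(-1) = 79.

79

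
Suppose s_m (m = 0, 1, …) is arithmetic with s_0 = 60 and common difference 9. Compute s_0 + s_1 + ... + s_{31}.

6384

s_m = 60 + (m - 0)·9.
s_{31} = 339; S = 32·(60 + 339)/2 = 6384.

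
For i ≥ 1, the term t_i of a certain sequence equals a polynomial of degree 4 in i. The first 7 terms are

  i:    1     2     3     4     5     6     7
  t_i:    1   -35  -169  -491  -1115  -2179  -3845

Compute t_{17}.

-106415

1st diffs: -36, -134, -322, -624, -1064, -1666.
2nd diffs: -98, -188, -302, -440, -602.
3rd diffs: -90, -114, -138, -162.
4th diffs: -24, -24, -24 (constant).
Newton forward-difference form: t_i = 1 + (-36)·C(i-1,1) + (-98)·C(i-1,2) + (-90)·C(i-1,3) + (-24)·C(i-1,4).
At i = 17: i-1 = 16, so t_{17} = 1 - 576 - 11760 - 50400 - 43680 = -106415.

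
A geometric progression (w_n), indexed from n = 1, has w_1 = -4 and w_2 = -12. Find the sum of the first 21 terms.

-20920706404

Common ratio r = 3.
w_n = (-4)·3^(n-1).
S = (-4)·(3^21 - 1)/(3 - 1) = (-4)·(10460353203 - 1)/(2) = -20920706404.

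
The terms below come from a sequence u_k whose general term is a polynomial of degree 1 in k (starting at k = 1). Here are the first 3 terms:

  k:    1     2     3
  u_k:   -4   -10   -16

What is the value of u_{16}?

-94

1st diffs: -6, -6 (constant).
So u_k = -6k + 2.
Evaluating at k = 16 gives u_{16} = -94.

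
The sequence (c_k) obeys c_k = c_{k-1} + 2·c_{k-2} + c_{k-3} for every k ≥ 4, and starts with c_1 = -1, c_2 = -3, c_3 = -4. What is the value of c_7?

-103

Step forward from the initial values:
c_4 = -11;  c_5 = -22;  c_6 = -48;  c_7 = -103.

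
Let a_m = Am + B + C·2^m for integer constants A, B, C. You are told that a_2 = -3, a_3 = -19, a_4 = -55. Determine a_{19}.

Write the equations: 2A + B + 4C = -3; 3A + B + 8C = -19; 4A + B + 16C = -55.
Subtracting the first from the second: A + 4C = -16.
Subtracting the second from the third: A + 8C = -36.
Solving: C = -5, A = 4, then B = 9.
Hence a_{19} = 4·19 + 9 + (-5)·524288 = -2621355.

-2621355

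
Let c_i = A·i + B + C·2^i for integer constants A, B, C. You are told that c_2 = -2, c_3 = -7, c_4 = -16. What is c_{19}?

-524303

The three given values yield: 2A + B + 4C = -2; 3A + B + 8C = -7; 4A + B + 16C = -16.
Subtracting the first from the second: A + 4C = -5.
Subtracting the second from the third: A + 8C = -9.
Solving: C = -1, A = -1, then B = 4.
Hence c_{19} = -1·19 + 4 + (-1)·524288 = -524303.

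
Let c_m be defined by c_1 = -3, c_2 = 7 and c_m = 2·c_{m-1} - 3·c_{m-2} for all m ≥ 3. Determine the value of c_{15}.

c_3 = 23;  c_4 = 25;  c_5 = -19;  …;  c_{12} = -2039;  c_{13} = -5587;  c_{14} = -5057;  c_{15} = 6647.

6647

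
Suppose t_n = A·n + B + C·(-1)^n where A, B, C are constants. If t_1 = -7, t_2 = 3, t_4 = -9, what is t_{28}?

-153

At n = 1, 2, 4: A + B - C = -7; 2A + B + C = 3; 4A + B + C = -9.
Subtracting the first from the second: A + 2C = 10.
Subtracting the second from the third: 2A = -12.
Solving: C = 8, A = -6, then B = 7.
So t_n = -6·n + 7 + 8·(-1)^n; at n=28 this is -153.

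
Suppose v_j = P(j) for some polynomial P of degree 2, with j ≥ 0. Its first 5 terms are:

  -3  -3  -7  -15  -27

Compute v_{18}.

-615

1st diffs: 0, -4, -8, -12.
2nd diffs: -4, -4, -4 (constant).
Newton forward-difference form: v_j = -3 + (-4)·C(j,2).
At j = 18: j = 18, so v_{18} = -3 - 612 = -615.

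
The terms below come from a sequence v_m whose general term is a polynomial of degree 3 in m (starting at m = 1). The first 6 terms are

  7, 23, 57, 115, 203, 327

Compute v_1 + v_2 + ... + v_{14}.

14112

1st diffs: 16, 34, 58, 88, 124.
2nd diffs: 18, 24, 30, 36.
3rd diffs: 6, 6, 6 (constant).
Newton forward-difference form: v_m = 7 + 16·C(m-1,1) + 18·C(m-1,2) + 6·C(m-1,3).
Continuing: …, 493, 707, 975, 1303, …, v_{14} = 3335.
Summing m = 1..14 (14 terms) gives 14112.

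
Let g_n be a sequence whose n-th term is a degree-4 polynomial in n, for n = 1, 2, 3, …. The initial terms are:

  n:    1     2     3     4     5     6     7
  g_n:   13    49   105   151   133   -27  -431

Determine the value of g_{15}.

1st diffs: 36, 56, 46, -18, -160, -404.
2nd diffs: 20, -10, -64, -142, -244.
3rd diffs: -30, -54, -78, -102.
4th diffs: -24, -24, -24 (constant).
So g_n = -n^4 + 5n^3 + 5n^2 + n + 3.
Evaluating at n = 15 gives g_{15} = -32607.

-32607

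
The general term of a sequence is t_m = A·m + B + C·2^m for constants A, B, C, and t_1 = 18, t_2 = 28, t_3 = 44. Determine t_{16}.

The three given values yield: A + B + 2C = 18; 2A + B + 4C = 28; 3A + B + 8C = 44.
Subtracting the first from the second: A + 2C = 10.
Subtracting the second from the third: A + 4C = 16.
Solving: C = 3, A = 4, then B = 8.
So t_m = 4·m + 8 + 3·2^m; at m=16 this is 196680.

196680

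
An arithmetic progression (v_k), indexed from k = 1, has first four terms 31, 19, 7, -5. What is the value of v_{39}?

-425

Common difference d = -12.
v_k = 31 + (k - 1)·(-12).
v_{39} = 31 + 38·(-12) = -425.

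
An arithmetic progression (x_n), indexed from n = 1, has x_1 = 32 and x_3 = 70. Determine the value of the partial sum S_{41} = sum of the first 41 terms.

Common difference d = (70 - 32) / (3 - 1) = 19.
x_n = 32 + (n - 1)·19.
x_{41} = 792; S = 41·(32 + 792)/2 = 16892.

16892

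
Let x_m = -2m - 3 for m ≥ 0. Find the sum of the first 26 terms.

Over m = 0..25: Σm = 325.
Total = (-2)·325 + (-3)·26 = -728.

-728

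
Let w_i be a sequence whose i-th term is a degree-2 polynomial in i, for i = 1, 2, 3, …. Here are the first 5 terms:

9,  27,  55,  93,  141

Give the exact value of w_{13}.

1st diffs: 18, 28, 38, 48.
2nd diffs: 10, 10, 10 (constant).
So w_i = 5i^2 + 3i + 1.
Evaluating at i = 13 gives w_{13} = 885.

885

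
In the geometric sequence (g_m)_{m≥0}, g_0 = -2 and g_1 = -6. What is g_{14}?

Common ratio r = 3.
g_m = (-2)·3^(m-0).
g_{14} = (-2)·3^14 = -9565938.

-9565938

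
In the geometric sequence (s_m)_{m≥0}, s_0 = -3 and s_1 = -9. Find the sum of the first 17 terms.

Common ratio r = 3.
s_m = (-3)·3^(m-0).
S = (-3)·(3^17 - 1)/(3 - 1) = (-3)·(129140163 - 1)/(2) = -193710243.

-193710243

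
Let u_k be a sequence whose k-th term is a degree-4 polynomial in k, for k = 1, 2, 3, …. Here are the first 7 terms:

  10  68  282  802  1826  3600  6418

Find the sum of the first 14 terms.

308448

1st diffs: 58, 214, 520, 1024, 1774, 2818.
2nd diffs: 156, 306, 504, 750, 1044.
3rd diffs: 150, 198, 246, 294.
4th diffs: 48, 48, 48 (constant).
Newton forward-difference form: u_k = 10 + 58·C(k-1,1) + 156·C(k-1,2) + 150·C(k-1,3) + 48·C(k-1,4).
Continuing: …, 10622, 16602, 24796, 35690, …, u_{14} = 90152.
Summing k = 1..14 (14 terms) gives 308448.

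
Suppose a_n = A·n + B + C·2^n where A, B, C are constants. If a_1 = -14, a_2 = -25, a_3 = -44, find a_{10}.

-4129

Plug in n = 1, 2, 3: A + B + 2C = -14; 2A + B + 4C = -25; 3A + B + 8C = -44.
Subtracting the first from the second: A + 2C = -11.
Subtracting the second from the third: A + 4C = -19.
Solving: C = -4, A = -3, then B = -3.
So a_n = -3·n + (-3) + (-4)·2^n; at n=10 this is -4129.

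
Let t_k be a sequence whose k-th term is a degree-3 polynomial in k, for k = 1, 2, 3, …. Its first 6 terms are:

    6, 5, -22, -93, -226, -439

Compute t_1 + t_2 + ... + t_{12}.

-14624

1st diffs: -1, -27, -71, -133, -213.
2nd diffs: -26, -44, -62, -80.
3rd diffs: -18, -18, -18 (constant).
Newton forward-difference form: t_k = 6 + (-1)·C(k-1,1) + (-26)·C(k-1,2) + (-18)·C(k-1,3).
Continuing: …, -750, -1177, -1738, -2451, …, t_{12} = -4405.
Summing k = 1..12 (12 terms) gives -14624.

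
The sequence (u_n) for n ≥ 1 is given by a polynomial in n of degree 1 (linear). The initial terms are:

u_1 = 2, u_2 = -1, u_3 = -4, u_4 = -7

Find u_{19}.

-52

1st diffs: -3, -3, -3 (constant).
So u_n = -3n + 5.
Evaluating at n = 19 gives u_{19} = -52.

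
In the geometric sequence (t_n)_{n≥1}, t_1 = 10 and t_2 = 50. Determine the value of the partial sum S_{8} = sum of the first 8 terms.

976560

Common ratio r = 5.
t_n = 10·5^(n-1).
S = 10·(5^8 - 1)/(5 - 1) = 10·(390625 - 1)/(4) = 976560.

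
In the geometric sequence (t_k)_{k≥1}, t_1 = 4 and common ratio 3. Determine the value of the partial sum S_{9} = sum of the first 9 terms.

39364

t_k = 4·3^(k-1).
S = 4·(3^9 - 1)/(3 - 1) = 4·(19683 - 1)/(2) = 39364.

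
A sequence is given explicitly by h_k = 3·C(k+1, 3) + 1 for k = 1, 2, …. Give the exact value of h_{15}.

C(16, 3) = 560, so h_{15} = 1681.

1681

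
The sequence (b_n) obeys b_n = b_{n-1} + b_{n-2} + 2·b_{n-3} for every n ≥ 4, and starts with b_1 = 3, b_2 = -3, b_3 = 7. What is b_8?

Applying the relation repeatedly:
b_4 = 10; b_5 = 11; b_6 = 35; b_7 = 66; b_8 = 123.

123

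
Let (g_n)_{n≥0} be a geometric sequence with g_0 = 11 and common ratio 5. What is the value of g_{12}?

g_n = 11·5^(n-0).
g_{12} = 11·5^12 = 2685546875.

2685546875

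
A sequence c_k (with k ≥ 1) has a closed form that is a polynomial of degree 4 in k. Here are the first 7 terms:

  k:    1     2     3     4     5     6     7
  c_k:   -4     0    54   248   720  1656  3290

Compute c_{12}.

33480

1st diffs: 4, 54, 194, 472, 936, 1634.
2nd diffs: 50, 140, 278, 464, 698.
3rd diffs: 90, 138, 186, 234.
4th diffs: 48, 48, 48 (constant).
Newton forward-difference form: c_k = -4 + 4·C(k-1,1) + 50·C(k-1,2) + 90·C(k-1,3) + 48·C(k-1,4).
At k = 12: k-1 = 11, so c_{12} = -4 + 44 + 2750 + 14850 + 15840 = 33480.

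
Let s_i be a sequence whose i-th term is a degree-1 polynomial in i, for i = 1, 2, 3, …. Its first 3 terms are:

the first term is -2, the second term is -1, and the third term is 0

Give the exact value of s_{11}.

1st diffs: 1, 1 (constant).
So s_i = i - 3.
Evaluating at i = 11 gives s_{11} = 8.

8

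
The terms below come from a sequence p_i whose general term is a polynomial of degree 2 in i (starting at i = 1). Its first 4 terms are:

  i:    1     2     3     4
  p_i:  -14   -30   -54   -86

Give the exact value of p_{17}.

-1230

1st diffs: -16, -24, -32.
2nd diffs: -8, -8 (constant).
Newton forward-difference form: p_i = -14 + (-16)·C(i-1,1) + (-8)·C(i-1,2).
At i = 17: i-1 = 16, so p_{17} = -14 - 256 - 960 = -1230.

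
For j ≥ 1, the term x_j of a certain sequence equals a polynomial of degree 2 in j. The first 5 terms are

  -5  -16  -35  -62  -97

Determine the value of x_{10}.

1st diffs: -11, -19, -27, -35.
2nd diffs: -8, -8, -8 (constant).
Newton forward-difference form: x_j = -5 + (-11)·C(j-1,1) + (-8)·C(j-1,2).
At j = 10: j-1 = 9, so x_{10} = -5 - 99 - 288 = -392.

-392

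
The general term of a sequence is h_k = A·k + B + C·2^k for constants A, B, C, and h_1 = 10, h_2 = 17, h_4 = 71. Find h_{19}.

Plug in k = 1, 2, 4: A + B + 2C = 10; 2A + B + 4C = 17; 4A + B + 16C = 71.
Subtracting the first from the second: A + 2C = 7.
Subtracting the second from the third: 2A + 12C = 54.
Solving: C = 5, A = -3, then B = 3.
Therefore h_{19} = -57 + 3 + 5·524288 = 2621386.

2621386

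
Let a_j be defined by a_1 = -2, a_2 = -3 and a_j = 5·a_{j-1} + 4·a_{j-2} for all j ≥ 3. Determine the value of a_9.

Applying the relation repeatedly:
a_3 = -23  a_4 = -127  a_5 = -727  a_6 = -4143  a_7 = -23623  a_8 = -134687  a_9 = -767927.

-767927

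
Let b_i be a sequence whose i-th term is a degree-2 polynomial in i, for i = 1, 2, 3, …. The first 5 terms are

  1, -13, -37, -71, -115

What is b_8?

1st diffs: -14, -24, -34, -44.
2nd diffs: -10, -10, -10 (constant).
So b_i = -5i^2 + i + 5.
Evaluating at i = 8 gives b_8 = -307.

-307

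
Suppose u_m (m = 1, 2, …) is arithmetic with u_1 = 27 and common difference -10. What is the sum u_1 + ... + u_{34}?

u_m = 27 + (m - 1)·(-10).
u_{34} = -303; S = 34·(27 + (-303))/2 = -4692.

-4692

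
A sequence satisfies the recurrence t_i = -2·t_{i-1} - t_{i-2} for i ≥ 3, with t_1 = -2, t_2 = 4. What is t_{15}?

-30

Applying the relation repeatedly:
t_3 = -6; t_4 = 8; t_5 = -10; …; t_{12} = 24; t_{13} = -26; t_{14} = 28; t_{15} = -30.
(Characteristic roots are -1 and -1.)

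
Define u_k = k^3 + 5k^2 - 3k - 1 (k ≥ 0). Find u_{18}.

7397

u_{18} = 1·18^3 + 5·18^2 - 3·18 - 1 = 7397.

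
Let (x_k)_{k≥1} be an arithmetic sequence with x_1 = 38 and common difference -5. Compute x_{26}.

-87

x_k = 38 + (k - 1)·(-5).
x_{26} = 38 + 25·(-5) = -87.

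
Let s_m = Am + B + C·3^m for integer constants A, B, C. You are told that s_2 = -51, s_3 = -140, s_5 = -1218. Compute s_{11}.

At m = 2, 3, 5: 2A + B + 9C = -51; 3A + B + 27C = -140; 5A + B + 243C = -1218.
Subtracting the first from the second: A + 18C = -89.
Subtracting the second from the third: 2A + 216C = -1078.
Solving: C = -5, A = 1, then B = -8.
Hence s_{11} = 1·11 + (-8) + (-5)·177147 = -885732.

-885732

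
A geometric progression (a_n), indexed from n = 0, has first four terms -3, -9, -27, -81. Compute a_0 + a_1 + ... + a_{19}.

-5230176600

Common ratio r = 3.
a_n = (-3)·3^(n-0).
S = (-3)·(3^20 - 1)/(3 - 1) = (-3)·(3486784401 - 1)/(2) = -5230176600.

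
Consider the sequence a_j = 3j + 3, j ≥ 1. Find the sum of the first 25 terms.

1050

Over j = 1..25: Σj = 325.
Total = (3)·325 + (3)·25 = 1050.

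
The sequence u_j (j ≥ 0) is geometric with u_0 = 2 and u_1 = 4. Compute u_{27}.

268435456

Common ratio r = 2.
u_j = 2·2^(j-0).
u_{27} = 2·2^27 = 268435456.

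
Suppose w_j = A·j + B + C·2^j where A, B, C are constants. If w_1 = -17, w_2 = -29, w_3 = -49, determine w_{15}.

Plug in j = 1, 2, 3: A + B + 2C = -17; 2A + B + 4C = -29; 3A + B + 8C = -49.
Subtracting the first from the second: A + 2C = -12.
Subtracting the second from the third: A + 4C = -20.
Solving: C = -4, A = -4, then B = -5.
Therefore w_{15} = -60 + (-5) + (-4)·32768 = -131137.

-131137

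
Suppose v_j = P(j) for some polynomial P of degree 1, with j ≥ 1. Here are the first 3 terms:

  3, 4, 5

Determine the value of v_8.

10

1st diffs: 1, 1 (constant).
So v_j = j + 2.
Evaluating at j = 8 gives v_8 = 10.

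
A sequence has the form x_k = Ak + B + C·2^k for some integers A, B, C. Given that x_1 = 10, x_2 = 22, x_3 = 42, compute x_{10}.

4134

The three given values yield: A + B + 2C = 10; 2A + B + 4C = 22; 3A + B + 8C = 42.
Subtracting the first from the second: A + 2C = 12.
Subtracting the second from the third: A + 4C = 20.
Solving: C = 4, A = 4, then B = -2.
Therefore x_{10} = 40 + (-2) + 4·1024 = 4134.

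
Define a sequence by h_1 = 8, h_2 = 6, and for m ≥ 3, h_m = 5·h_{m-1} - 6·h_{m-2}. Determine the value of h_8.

-19566

Compute successive terms:
h_3 = -18, h_4 = -126, h_5 = -522, h_6 = -1854, h_7 = -6138, h_8 = -19566.
(Characteristic roots are 3 and 2.)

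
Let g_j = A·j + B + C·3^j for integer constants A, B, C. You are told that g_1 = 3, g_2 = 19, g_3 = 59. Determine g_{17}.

258280387

Plug in j = 1, 2, 3: A + B + 3C = 3; 2A + B + 9C = 19; 3A + B + 27C = 59.
Subtracting the first from the second: A + 6C = 16.
Subtracting the second from the third: A + 18C = 40.
Solving: C = 2, A = 4, then B = -7.
Hence g_{17} = 4·17 + (-7) + 2·129140163 = 258280387.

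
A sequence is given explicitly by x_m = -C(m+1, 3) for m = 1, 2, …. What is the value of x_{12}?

C(13, 3) = 286, so x_{12} = -286.

-286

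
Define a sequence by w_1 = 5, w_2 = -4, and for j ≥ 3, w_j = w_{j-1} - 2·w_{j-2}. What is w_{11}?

214

Iterate the recurrence:
w_3 = -14  w_4 = -6  w_5 = 22  w_6 = 34  w_7 = -10  w_8 = -78  w_9 = -58  w_{10} = 98  w_{11} = 214.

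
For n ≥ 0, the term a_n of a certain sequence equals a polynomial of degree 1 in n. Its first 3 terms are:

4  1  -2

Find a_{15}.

-41

1st diffs: -3, -3 (constant).
So a_n = -3n + 4.
Evaluating at n = 15 gives a_{15} = -41.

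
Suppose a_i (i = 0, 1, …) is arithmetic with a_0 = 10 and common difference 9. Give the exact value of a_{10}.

a_i = 10 + (i - 0)·9.
a_{10} = 10 + 10·9 = 100.

100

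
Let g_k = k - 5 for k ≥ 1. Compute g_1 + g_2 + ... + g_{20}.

110

Over k = 1..20: Σk = 210.
Total = (1)·210 + (-5)·20 = 110.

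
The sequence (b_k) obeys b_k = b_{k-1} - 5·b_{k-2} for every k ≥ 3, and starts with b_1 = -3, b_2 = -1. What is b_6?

-146

b_3 = 14; b_4 = 19; b_5 = -51; b_6 = -146.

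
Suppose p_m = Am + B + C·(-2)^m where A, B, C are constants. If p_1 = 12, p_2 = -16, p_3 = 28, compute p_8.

-1048

Write the equations: A + B - 2C = 12; 2A + B + 4C = -16; 3A + B - 8C = 28.
Subtracting the first from the second: A + 6C = -28.
Subtracting the second from the third: A - 12C = 44.
Solving: C = -4, A = -4, then B = 8.
Therefore p_8 = -32 + 8 + (-4)·256 = -1048.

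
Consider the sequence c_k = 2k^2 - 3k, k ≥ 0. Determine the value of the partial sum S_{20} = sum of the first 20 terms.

Over k = 0..19: Σk = 190, Σk² = 2470.
Total = (2)·2470 + (-3)·190 = 4370.

4370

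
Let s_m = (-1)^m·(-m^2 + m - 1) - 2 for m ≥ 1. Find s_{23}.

505

(-1)^23 = -1; -m^2 + m - 1 at m=23 is -507; so s_{23} = 505.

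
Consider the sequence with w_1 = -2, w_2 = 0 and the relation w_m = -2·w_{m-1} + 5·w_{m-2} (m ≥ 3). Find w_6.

Step forward from the initial values:
w_3 = -10  w_4 = 20  w_5 = -90  w_6 = 280.

280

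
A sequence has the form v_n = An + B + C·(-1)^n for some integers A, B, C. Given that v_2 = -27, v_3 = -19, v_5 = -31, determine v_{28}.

The three given values yield: 2A + B + C = -27; 3A + B - C = -19; 5A + B - C = -31.
Subtracting the first from the second: A - 2C = 8.
Subtracting the second from the third: 2A = -12.
Solving: C = -7, A = -6, then B = -8.
Hence v_{28} = -6·28 + (-8) + (-7)·1 = -183.

-183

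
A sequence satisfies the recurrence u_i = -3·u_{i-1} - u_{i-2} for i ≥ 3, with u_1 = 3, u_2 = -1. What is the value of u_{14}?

Compute successive terms:
u_3 = 0;  u_4 = 1;  u_5 = -3;  …;  u_{11} = -987;  u_{12} = 2584;  u_{13} = -6765;  u_{14} = 17711.

17711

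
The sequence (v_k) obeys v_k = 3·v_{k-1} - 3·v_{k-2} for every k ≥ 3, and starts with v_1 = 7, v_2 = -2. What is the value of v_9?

Step forward from the initial values:
v_3 = -27  v_4 = -75  v_5 = -144  v_6 = -207  v_7 = -189  v_8 = 54  v_9 = 729.

729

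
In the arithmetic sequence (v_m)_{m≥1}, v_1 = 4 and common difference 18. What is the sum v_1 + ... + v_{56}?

v_m = 4 + (m - 1)·18.
v_{56} = 994; S = 56·(4 + 994)/2 = 27944.

27944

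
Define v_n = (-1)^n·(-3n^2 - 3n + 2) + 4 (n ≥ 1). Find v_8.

(-1)^8 = 1; -3n^2 - 3n + 2 at n=8 is -214; so v_8 = -210.

-210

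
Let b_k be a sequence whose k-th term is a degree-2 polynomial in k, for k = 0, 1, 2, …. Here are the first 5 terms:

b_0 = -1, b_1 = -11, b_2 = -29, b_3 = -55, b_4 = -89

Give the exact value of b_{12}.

-649

1st diffs: -10, -18, -26, -34.
2nd diffs: -8, -8, -8 (constant).
So b_k = -4k^2 - 6k - 1.
Evaluating at k = 12 gives b_{12} = -649.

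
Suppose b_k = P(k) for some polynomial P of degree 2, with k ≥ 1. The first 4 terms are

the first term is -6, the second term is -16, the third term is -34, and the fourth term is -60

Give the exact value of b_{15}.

1st diffs: -10, -18, -26.
2nd diffs: -8, -8 (constant).
Newton forward-difference form: b_k = -6 + (-10)·C(k-1,1) + (-8)·C(k-1,2).
At k = 15: k-1 = 14, so b_{15} = -6 - 140 - 728 = -874.

-874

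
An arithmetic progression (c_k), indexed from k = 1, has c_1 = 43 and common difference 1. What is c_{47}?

89

c_k = 43 + (k - 1)·1.
c_{47} = 43 + 46·1 = 89.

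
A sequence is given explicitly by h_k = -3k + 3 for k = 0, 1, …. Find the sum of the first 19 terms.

Over k = 0..18: Σk = 171.
Total = (-3)·171 + (3)·19 = -456.

-456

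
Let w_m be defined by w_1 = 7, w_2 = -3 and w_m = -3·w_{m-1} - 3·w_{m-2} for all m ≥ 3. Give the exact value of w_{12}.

-4374

Compute successive terms:
w_3 = -12, w_4 = 45, w_5 = -99, w_6 = 162, w_7 = -189, w_8 = 81, w_9 = 324, w_{10} = -1215, w_{11} = 2673, w_{12} = -4374.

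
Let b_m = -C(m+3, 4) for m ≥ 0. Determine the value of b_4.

-35

C(7, 4) = 35, so b_4 = -35.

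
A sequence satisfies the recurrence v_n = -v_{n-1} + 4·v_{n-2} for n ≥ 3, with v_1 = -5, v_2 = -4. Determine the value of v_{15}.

-485696

Applying the relation repeatedly:
v_3 = -16;  v_4 = 0;  v_5 = -64;  …;  v_{12} = 28224;  v_{13} = -74560;  v_{14} = 187456;  v_{15} = -485696.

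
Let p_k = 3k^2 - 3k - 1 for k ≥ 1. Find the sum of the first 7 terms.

329

Over k = 1..7: Σk = 28, Σk² = 140.
Total = (3)·140 + (-3)·28 + (-1)·7 = 329.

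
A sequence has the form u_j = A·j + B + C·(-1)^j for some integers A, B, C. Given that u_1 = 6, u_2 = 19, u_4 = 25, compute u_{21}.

66

The three given values yield: A + B - C = 6; 2A + B + C = 19; 4A + B + C = 25.
Subtracting the first from the second: A + 2C = 13.
Subtracting the second from the third: 2A = 6.
Solving: C = 5, A = 3, then B = 8.
Hence u_{21} = 3·21 + 8 + 5·(-1) = 66.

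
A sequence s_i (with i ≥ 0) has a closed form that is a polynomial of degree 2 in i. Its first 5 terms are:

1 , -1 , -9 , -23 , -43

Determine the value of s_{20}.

1st diffs: -2, -8, -14, -20.
2nd diffs: -6, -6, -6 (constant).
So s_i = -3i^2 + i + 1.
Evaluating at i = 20 gives s_{20} = -1179.

-1179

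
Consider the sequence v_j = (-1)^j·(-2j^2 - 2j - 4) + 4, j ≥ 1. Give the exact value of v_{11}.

272

(-1)^11 = -1; -2j^2 - 2j - 4 at j=11 is -268; so v_{11} = 272.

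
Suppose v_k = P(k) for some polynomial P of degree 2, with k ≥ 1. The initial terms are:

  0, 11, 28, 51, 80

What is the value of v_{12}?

451

1st diffs: 11, 17, 23, 29.
2nd diffs: 6, 6, 6 (constant).
Newton forward-difference form: v_k = 11·C(k-1,1) + 6·C(k-1,2).
At k = 12: k-1 = 11, so v_{12} = 121 + 330 = 451.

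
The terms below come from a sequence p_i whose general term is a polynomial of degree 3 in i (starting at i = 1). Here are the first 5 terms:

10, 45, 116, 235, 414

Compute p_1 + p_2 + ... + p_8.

1st diffs: 35, 71, 119, 179.
2nd diffs: 36, 48, 60.
3rd diffs: 12, 12 (constant).
So p_i = 2i^3 + 6i^2 + 3i - 1.
Continuing: 665, 1000, 1431.
Summing i = 1..8 (8 terms) gives 3916.

3916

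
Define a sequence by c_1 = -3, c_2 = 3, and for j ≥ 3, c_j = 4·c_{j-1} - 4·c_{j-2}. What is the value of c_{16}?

Applying the relation repeatedly:
c_3 = 24  c_4 = 84  c_5 = 240  …  c_{13} = 208896  c_{14} = 454656  c_{15} = 983040  c_{16} = 2113536.
(Characteristic roots are 2 and 2.)

2113536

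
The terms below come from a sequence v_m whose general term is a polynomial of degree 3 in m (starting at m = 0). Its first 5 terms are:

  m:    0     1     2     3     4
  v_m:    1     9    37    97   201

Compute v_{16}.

9249

1st diffs: 8, 28, 60, 104.
2nd diffs: 20, 32, 44.
3rd diffs: 12, 12 (constant).
Newton forward-difference form: v_m = 1 + 8·C(m,1) + 20·C(m,2) + 12·C(m,3).
At m = 16: m = 16, so v_{16} = 1 + 128 + 2400 + 6720 = 9249.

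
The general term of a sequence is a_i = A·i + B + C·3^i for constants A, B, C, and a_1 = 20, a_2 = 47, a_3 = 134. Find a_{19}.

5811307286

Write the equations: A + B + 3C = 20; 2A + B + 9C = 47; 3A + B + 27C = 134.
Subtracting the first from the second: A + 6C = 27.
Subtracting the second from the third: A + 18C = 87.
Solving: C = 5, A = -3, then B = 8.
Hence a_{19} = -3·19 + 8 + 5·1162261467 = 5811307286.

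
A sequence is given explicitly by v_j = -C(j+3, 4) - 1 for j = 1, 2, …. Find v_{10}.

-716

C(13, 4) = 715, so v_{10} = -716.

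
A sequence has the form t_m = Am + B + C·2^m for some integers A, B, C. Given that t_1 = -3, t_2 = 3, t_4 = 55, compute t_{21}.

10485667

Write the equations: A + B + 2C = -3; 2A + B + 4C = 3; 4A + B + 16C = 55.
Subtracting the first from the second: A + 2C = 6.
Subtracting the second from the third: 2A + 12C = 52.
Solving: C = 5, A = -4, then B = -9.
So t_m = -4·m + (-9) + 5·2^m; at m=21 this is 10485667.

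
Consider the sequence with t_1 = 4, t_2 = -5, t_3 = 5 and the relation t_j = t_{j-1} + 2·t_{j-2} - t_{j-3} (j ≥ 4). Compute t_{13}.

Step forward from the initial values:
t_4 = -9; t_5 = 6; t_6 = -17; t_7 = 4; t_8 = -36; t_9 = -11; t_{10} = -87; t_{11} = -73; t_{12} = -236; t_{13} = -295.

-295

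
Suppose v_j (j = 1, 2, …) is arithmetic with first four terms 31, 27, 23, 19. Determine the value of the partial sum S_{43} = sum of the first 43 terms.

-2279

Common difference d = -4.
v_j = 31 + (j - 1)·(-4).
v_{43} = -137; S = 43·(31 + (-137))/2 = -2279.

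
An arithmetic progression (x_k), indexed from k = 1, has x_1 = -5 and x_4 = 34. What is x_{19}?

Common difference d = (34 - (-5)) / (4 - 1) = 13.
x_k = -5 + (k - 1)·13.
x_{19} = -5 + 18·13 = 229.

229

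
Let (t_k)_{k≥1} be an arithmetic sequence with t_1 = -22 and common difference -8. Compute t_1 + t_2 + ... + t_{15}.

-1170

t_k = -22 + (k - 1)·(-8).
t_{15} = -134; S = 15·(-22 + (-134))/2 = -1170.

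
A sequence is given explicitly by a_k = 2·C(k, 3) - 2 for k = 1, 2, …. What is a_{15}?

908

C(15, 3) = 455, so a_{15} = 908.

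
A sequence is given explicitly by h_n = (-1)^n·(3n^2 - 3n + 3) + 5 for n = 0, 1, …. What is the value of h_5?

(-1)^5 = -1; 3n^2 - 3n + 3 at n=5 is 63; so h_5 = -58.

-58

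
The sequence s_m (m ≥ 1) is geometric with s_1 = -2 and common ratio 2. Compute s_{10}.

-1024

s_m = (-2)·2^(m-1).
s_{10} = (-2)·2^9 = -1024.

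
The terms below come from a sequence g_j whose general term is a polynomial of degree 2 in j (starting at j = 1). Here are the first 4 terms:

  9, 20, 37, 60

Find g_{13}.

537

1st diffs: 11, 17, 23.
2nd diffs: 6, 6 (constant).
Newton forward-difference form: g_j = 9 + 11·C(j-1,1) + 6·C(j-1,2).
At j = 13: j-1 = 12, so g_{13} = 9 + 132 + 396 = 537.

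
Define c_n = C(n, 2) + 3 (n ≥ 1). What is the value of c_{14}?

94

C(14, 2) = 91, so c_{14} = 94.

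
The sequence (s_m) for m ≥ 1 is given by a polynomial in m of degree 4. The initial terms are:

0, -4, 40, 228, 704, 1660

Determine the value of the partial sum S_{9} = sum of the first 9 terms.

22032

1st diffs: -4, 44, 188, 476, 956.
2nd diffs: 48, 144, 288, 480.
3rd diffs: 96, 144, 192.
4th diffs: 48, 48 (constant).
Newton forward-difference form: s_m = (-4)·C(m-1,1) + 48·C(m-1,2) + 96·C(m-1,3) + 48·C(m-1,4).
Continuing: 3336, 6020, 10048.
Summing m = 1..9 (9 terms) gives 22032.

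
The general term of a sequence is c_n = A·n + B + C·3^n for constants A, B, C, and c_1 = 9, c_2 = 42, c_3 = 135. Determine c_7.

At n = 1, 2, 3: A + B + 3C = 9; 2A + B + 9C = 42; 3A + B + 27C = 135.
Subtracting the first from the second: A + 6C = 33.
Subtracting the second from the third: A + 18C = 93.
Solving: C = 5, A = 3, then B = -9.
Hence c_7 = 3·7 + (-9) + 5·2187 = 10947.

10947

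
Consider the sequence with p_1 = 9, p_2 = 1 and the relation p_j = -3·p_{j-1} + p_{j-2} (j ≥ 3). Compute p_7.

p_3 = 6, p_4 = -17, p_5 = 57, p_6 = -188, p_7 = 621.

621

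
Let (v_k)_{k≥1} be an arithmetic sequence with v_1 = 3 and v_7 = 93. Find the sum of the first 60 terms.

Common difference d = (93 - 3) / (7 - 1) = 15.
v_k = 3 + (k - 1)·15.
v_{60} = 888; S = 60·(3 + 888)/2 = 26730.

26730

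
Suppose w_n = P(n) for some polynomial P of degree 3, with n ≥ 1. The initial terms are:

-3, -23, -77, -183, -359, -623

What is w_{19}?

1st diffs: -20, -54, -106, -176, -264.
2nd diffs: -34, -52, -70, -88.
3rd diffs: -18, -18, -18 (constant).
Newton forward-difference form: w_n = -3 + (-20)·C(n-1,1) + (-34)·C(n-1,2) + (-18)·C(n-1,3).
At n = 19: n-1 = 18, so w_{19} = -3 - 360 - 5202 - 14688 = -20253.

-20253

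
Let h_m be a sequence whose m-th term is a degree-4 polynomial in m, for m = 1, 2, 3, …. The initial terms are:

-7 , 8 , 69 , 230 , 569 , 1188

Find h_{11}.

1st diffs: 15, 61, 161, 339, 619.
2nd diffs: 46, 100, 178, 280.
3rd diffs: 54, 78, 102.
4th diffs: 24, 24 (constant).
So h_m = m^4 - m^3 + 4m^2 - 5m - 6.
Evaluating at m = 11 gives h_{11} = 13733.

13733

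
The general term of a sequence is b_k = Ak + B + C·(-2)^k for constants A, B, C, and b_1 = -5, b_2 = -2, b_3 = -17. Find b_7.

Plug in k = 1, 2, 3: A + B - 2C = -5; 2A + B + 4C = -2; 3A + B - 8C = -17.
Subtracting the first from the second: A + 6C = 3.
Subtracting the second from the third: A - 12C = -15.
Solving: C = 1, A = -3, then B = 0.
Hence b_7 = -3·7 + 0 + 1·(-128) = -149.

-149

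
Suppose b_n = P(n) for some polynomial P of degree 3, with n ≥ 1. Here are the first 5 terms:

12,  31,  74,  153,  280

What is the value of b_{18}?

1st diffs: 19, 43, 79, 127.
2nd diffs: 24, 36, 48.
3rd diffs: 12, 12 (constant).
So b_n = 2n^3 + 5n + 5.
Evaluating at n = 18 gives b_{18} = 11759.

11759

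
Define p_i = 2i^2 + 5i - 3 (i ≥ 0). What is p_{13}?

p_{13} = 2·13^2 + 5·13 - 3 = 400.

400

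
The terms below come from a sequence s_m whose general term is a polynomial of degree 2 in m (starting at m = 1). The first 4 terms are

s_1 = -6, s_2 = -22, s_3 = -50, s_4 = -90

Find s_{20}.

1st diffs: -16, -28, -40.
2nd diffs: -12, -12 (constant).
Newton forward-difference form: s_m = -6 + (-16)·C(m-1,1) + (-12)·C(m-1,2).
At m = 20: m-1 = 19, so s_{20} = -6 - 304 - 2052 = -2362.

-2362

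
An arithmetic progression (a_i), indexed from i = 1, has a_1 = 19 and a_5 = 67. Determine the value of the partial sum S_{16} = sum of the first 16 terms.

Common difference d = (67 - 19) / (5 - 1) = 12.
a_i = 19 + (i - 1)·12.
a_{16} = 199; S = 16·(19 + 199)/2 = 1744.

1744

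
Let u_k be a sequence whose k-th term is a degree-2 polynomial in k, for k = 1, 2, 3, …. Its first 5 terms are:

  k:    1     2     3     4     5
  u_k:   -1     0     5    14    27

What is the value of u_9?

1st diffs: 1, 5, 9, 13.
2nd diffs: 4, 4, 4 (constant).
So u_k = 2k^2 - 5k + 2.
Evaluating at k = 9 gives u_9 = 119.

119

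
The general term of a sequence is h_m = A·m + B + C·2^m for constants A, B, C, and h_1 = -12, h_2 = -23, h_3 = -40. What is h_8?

-809

At m = 1, 2, 3: A + B + 2C = -12; 2A + B + 4C = -23; 3A + B + 8C = -40.
Subtracting the first from the second: A + 2C = -11.
Subtracting the second from the third: A + 4C = -17.
Solving: C = -3, A = -5, then B = -1.
Therefore h_8 = -40 + (-1) + (-3)·256 = -809.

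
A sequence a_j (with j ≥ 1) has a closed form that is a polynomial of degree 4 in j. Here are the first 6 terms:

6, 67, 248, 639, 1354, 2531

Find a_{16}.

1st diffs: 61, 181, 391, 715, 1177.
2nd diffs: 120, 210, 324, 462.
3rd diffs: 90, 114, 138.
4th diffs: 24, 24 (constant).
Newton forward-difference form: a_j = 6 + 61·C(j-1,1) + 120·C(j-1,2) + 90·C(j-1,3) + 24·C(j-1,4).
At j = 16: j-1 = 15, so a_{16} = 6 + 915 + 12600 + 40950 + 32760 = 87231.

87231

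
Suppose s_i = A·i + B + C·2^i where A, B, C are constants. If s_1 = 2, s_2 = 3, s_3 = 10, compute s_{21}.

6291352

Write the equations: A + B + 2C = 2; 2A + B + 4C = 3; 3A + B + 8C = 10.
Subtracting the first from the second: A + 2C = 1.
Subtracting the second from the third: A + 4C = 7.
Solving: C = 3, A = -5, then B = 1.
Hence s_{21} = -5·21 + 1 + 3·2097152 = 6291352.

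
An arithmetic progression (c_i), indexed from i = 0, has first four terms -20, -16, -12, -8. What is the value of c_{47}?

168

Common difference d = 4.
c_i = -20 + (i - 0)·4.
c_{47} = -20 + 47·4 = 168.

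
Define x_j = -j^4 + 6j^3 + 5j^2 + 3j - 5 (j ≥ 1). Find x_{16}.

-39637

x_{16} = -1·16^4 + 6·16^3 + 5·16^2 + 3·16 - 5 = -39637.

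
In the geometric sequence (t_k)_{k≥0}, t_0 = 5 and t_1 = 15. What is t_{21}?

Common ratio r = 3.
t_k = 5·3^(k-0).
t_{21} = 5·3^21 = 52301766015.

52301766015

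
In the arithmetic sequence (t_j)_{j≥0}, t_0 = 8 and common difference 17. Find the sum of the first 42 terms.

14973

t_j = 8 + (j - 0)·17.
t_{41} = 705; S = 42·(8 + 705)/2 = 14973.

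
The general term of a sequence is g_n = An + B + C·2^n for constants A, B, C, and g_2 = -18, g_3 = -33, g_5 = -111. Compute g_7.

The three given values yield: 2A + B + 4C = -18; 3A + B + 8C = -33; 5A + B + 32C = -111.
Subtracting the first from the second: A + 4C = -15.
Subtracting the second from the third: 2A + 24C = -78.
Solving: C = -3, A = -3, then B = 0.
So g_n = -3·n + 0 + (-3)·2^n; at n=7 this is -405.

-405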